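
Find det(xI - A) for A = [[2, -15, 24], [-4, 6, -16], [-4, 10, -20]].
xI - A = [[x - 2, 15, -24], [4, x - 6, 16], [4, -10, x + 20]].

Expanding det(xI - A) along the first row:
det(xI - A) = + (x - 2)·det([[x - 6, 16], [-10, x + 20]]) - (15)·det([[4, 16], [4, x + 20]]) + (-24)·det([[4, x - 6], [4, -10]]).

Evaluating gives χ_A(x) = x^3 + 12x^2 + 48x + 64 = (x + 4)^3.

χ_A(x) = (x + 4)^3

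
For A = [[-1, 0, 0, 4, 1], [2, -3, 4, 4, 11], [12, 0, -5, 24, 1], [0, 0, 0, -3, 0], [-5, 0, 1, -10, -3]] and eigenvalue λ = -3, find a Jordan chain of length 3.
We seek v_1 ∈ ker((A + 3I)^3) \ ker((A + 3I)^2), then set v_{i+1} = (A + 3I) v_i.

One such chain is v_1 = [[2, 6, 15, 0, -6]]^T, v_2 = [[-2, -2, -12, 0, 5]]^T, v_3 = [[1, 3, 5, 0, -2]]^T. Check: (A + 3I) v_3 = [[0, 0, 0, 0, 0]]^T = 0.

v_1 = [[2, 6, 15, 0, -6]]^T, v_2 = [[-2, -2, -12, 0, 5]]^T, v_3 = [[1, 3, 5, 0, -2]]^T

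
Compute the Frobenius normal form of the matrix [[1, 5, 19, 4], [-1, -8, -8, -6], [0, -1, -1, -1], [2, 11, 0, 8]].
R = [[0, 0, 0, -25], [1, 0, 0, 0], [0, 1, 0, 10], [0, 0, 1, 0]]

The invariant factors of A (the non-unit diagonal entries of the Smith normal form of xI - A over ℚ[x]) are (x^2 - 5)^2, each dividing the next. The characteristic polynomial is their product, (x^2 - 5)^2.

The rational canonical form is the block-diagonal matrix of companion matrices C(f_i):
R = [[0, 0, 0, -25], [1, 0, 0, 0], [0, 1, 0, 10], [0, 0, 1, 0]].

Note the characteristic polynomial does not split into linear factors over ℚ, so A has no Jordan form over ℚ; the rational canonical form exists over any field.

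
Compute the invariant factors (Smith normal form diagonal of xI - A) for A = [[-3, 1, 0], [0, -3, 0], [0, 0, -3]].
x + 3, (x + 3)^2

The Jordan structure of A has elementary divisors (x + 3)^2, (x + 3). Arranging the block sizes at each eigenvalue in decreasing order and taking row products gives the invariant factors.

Invariant factors (smallest first, each dividing the next): x + 3, (x + 3)^2.

Check: the last factor (x + 3)^2 is the minimal polynomial, and the product (x + 3)^3 is the characteristic polynomial.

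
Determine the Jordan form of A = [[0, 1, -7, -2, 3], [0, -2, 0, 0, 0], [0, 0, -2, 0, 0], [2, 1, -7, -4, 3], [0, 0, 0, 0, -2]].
J = [[-2, 1, 0, 0, 0], [0, -2, 0, 0, 0], [0, 0, -2, 0, 0], [0, 0, 0, -2, 0], [0, 0, 0, 0, -2]]

The characteristic polynomial is det(xI - A) = (x + 2)^5, so the eigenvalues are -2 (algebraic multiplicity 5).

For λ = -2: rank(A + 2I) = 1, rank((A + 2I)^2) = 0. The eigenspace has dimension 5 - 1 = 4, so there are 4 Jordan blocks; the rank sequence gives block sizes [2, 1, 1, 1].

Assembling the blocks gives the Jordan form J above.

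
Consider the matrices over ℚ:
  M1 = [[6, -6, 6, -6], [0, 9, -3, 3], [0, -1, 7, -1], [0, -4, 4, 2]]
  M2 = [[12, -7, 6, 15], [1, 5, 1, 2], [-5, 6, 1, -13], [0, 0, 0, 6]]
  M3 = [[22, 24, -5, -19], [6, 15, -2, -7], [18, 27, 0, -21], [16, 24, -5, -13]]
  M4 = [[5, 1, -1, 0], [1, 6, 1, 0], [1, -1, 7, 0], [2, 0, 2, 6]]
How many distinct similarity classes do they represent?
Characteristic polynomials: χ_{M1} = (x - 6)^4, χ_{M2} = (x - 6)^4, χ_{M3} = (x - 6)^4, χ_{M4} = (x - 6)^4.

{M1}: invariant factors x - 6, x - 6, (x - 6)^2.

{M2, M3, M4}: invariant factors x - 6, (x - 6)^3.

Matrices are similar if and only if their invariant-factor lists agree; the partition into similarity classes is {M1}, {M2, M3, M4}.

2 classes: {M1}, {M2, M3, M4}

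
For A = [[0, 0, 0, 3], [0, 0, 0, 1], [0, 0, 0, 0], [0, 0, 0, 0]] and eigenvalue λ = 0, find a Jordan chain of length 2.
We seek v_1 ∈ ker(A^2) \ ker(A), then set v_{i+1} = A v_i.

One such chain is v_1 = [[0, 0, 0, 1]]^T, v_2 = [[3, 1, 0, 0]]^T. Check: A v_2 = [[0, 0, 0, 0]]^T = 0.

v_1 = [[0, 0, 0, 1]]^T, v_2 = [[3, 1, 0, 0]]^T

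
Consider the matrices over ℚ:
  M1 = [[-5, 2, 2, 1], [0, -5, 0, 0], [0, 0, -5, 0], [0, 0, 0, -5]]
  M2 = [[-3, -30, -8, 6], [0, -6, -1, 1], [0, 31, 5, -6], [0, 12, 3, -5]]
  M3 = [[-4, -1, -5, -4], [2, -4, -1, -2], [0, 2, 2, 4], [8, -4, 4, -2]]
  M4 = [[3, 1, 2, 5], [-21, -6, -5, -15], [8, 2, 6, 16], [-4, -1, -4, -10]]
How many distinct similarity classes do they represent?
4 classes: {M1}, {M2}, {M3}, {M4}

Characteristic polynomials: χ_{M1} = (x + 5)^4, χ_{M2} = (x + 2)^3(x + 3), χ_{M3} = (x + 2)^4, χ_{M4} = (x + 1)(x + 2)^3.

{M1}: invariant factors x + 5, x + 5, (x + 5)^2.

{M2}: invariant factors (x + 2)^3(x + 3).

{M3}: invariant factors x + 2, (x + 2)^3.

{M4}: invariant factors (x + 1)(x + 2)^3.

Matrices are similar if and only if their invariant-factor lists agree; the partition into similarity classes is {M1}, {M2}, {M3}, {M4}.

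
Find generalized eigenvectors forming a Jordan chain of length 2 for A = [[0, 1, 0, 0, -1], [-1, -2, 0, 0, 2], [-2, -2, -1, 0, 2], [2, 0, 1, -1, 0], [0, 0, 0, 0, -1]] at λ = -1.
v_1 = [[-1, 1, 3, 0, 0]]^T, v_2 = [[0, 0, 0, 1, 0]]^T

We seek v_1 ∈ ker((A + I)^2) \ ker(A + I), then set v_{i+1} = (A + I) v_i.

One such chain is v_1 = [[-1, 1, 3, 0, 0]]^T, v_2 = [[0, 0, 0, 1, 0]]^T. Check: (A + I) v_2 = [[0, 0, 0, 0, 0]]^T = 0.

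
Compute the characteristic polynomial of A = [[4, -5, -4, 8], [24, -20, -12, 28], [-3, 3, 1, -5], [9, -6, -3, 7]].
χ_A(x) = (x + 2)^4

xI - A = [[x - 4, 5, 4, -8], [-24, x + 20, 12, -28], [3, -3, x - 1, 5], [-9, 6, 3, x - 7]].

Expanding det(xI - A) along the first row:
det(xI - A) = + (x - 4)·det([[x + 20, 12, -28], [-3, x - 1, 5], [6, 3, x - 7]]) - (5)·det([[-24, 12, -28], [3, x - 1, 5], [-9, 3, x - 7]]) + (4)·det([[-24, x + 20, -28], [3, -3, 5], [-9, 6, x - 7]]) - (-8)·det([[-24, x + 20, 12], [3, -3, x - 1], [-9, 6, 3]]).

Evaluating gives χ_A(x) = x^4 + 8x^3 + 24x^2 + 32x + 16 = (x + 2)^4.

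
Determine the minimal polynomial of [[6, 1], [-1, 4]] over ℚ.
m_A(x) = (x - 5)^2

The characteristic polynomial factors as (x - 5)^2. The minimal polynomial is ∏(x - λ)^{k_λ} where k_λ is the size of the largest Jordan block at λ.

For λ = 5: rank(A - 5I) = 1, and the largest Jordan block has size 2 (the smallest k with rank((A - 5I)^k) = rank((A - 5I)^(k+1))).

So m_A(x) = (x - 5)^2.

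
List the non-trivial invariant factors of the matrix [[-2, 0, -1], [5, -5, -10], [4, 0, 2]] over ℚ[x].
The Jordan structure of A has elementary divisors (x + 5), x^2. Arranging the block sizes at each eigenvalue in decreasing order and taking row products gives the invariant factors.

Invariant factors (smallest first, each dividing the next): x^2(x + 5).

Check: the last factor x^2(x + 5) is the minimal polynomial, and the product x^2(x + 5) is the characteristic polynomial.

x^2(x + 5)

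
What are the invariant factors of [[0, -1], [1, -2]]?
The Jordan structure of A has elementary divisors (x + 1)^2. Arranging the block sizes at each eigenvalue in decreasing order and taking row products gives the invariant factors.

Invariant factors (smallest first, each dividing the next): (x + 1)^2.

Check: the last factor (x + 1)^2 is the minimal polynomial, and the product (x + 1)^2 is the characteristic polynomial.

(x + 1)^2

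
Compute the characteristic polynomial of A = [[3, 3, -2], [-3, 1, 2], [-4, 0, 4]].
χ_A(x) = (x - 4)(x - 2)^2

xI - A = [[x - 3, -3, 2], [3, x - 1, -2], [4, 0, x - 4]].

Expanding det(xI - A) along the first row:
det(xI - A) = + (x - 3)·det([[x - 1, -2], [0, x - 4]]) - (-3)·det([[3, -2], [4, x - 4]]) + (2)·det([[3, x - 1], [4, 0]]).

Evaluating gives χ_A(x) = x^3 - 8x^2 + 20x - 16 = (x - 4)(x - 2)^2.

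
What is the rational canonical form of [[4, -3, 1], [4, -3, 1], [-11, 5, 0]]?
The invariant factors of A (the non-unit diagonal entries of the Smith normal form of xI - A over ℚ[x]) are x(x^2 - x + 6), each dividing the next. The characteristic polynomial is their product, x(x^2 - x + 6).

The rational canonical form is the block-diagonal matrix of companion matrices C(f_i):
R = [[0, 0, 0], [1, 0, -6], [0, 1, 1]].

Note the characteristic polynomial does not split into linear factors over ℚ, so A has no Jordan form over ℚ; the rational canonical form exists over any field.

R = [[0, 0, 0], [1, 0, -6], [0, 1, 1]]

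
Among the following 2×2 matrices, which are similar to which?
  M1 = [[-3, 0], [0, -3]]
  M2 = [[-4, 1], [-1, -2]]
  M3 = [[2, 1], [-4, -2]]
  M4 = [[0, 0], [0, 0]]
Characteristic polynomials: χ_{M1} = (x + 3)^2, χ_{M2} = (x + 3)^2, χ_{M3} = x^2, χ_{M4} = x^2.

{M1}: invariant factors x + 3, x + 3.

{M2}: invariant factors (x + 3)^2.

{M3}: invariant factors x^2.

{M4}: invariant factors x, x.

Matrices are similar if and only if their invariant-factor lists agree; the partition into similarity classes is {M1}, {M2}, {M3}, {M4}.

4 classes: {M1}, {M2}, {M3}, {M4}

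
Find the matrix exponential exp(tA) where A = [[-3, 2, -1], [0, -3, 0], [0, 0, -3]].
A has Jordan form J = [[-3, 1, 0], [0, -3, 0], [0, 0, -3]] with A = PJP^{-1}, so e^{tA} = P e^{tJ} P^{-1}.

For a Jordan block J_k(λ), e^{tJ_k(λ)} = e^{λt} · (I + tN + t^2 N^2/2! + ... + t^{k-1} N^{k-1}/(k-1)!) where N is the nilpotent superdiagonal part.

Assembling the blocks and conjugating back gives the entries of e^{tA} as shown above.

e^{tA} = [[e^{-3*t}, 2*t*e^{-3*t}, -t*e^{-3*t}], [0, e^{-3*t}, 0], [0, 0, e^{-3*t}]]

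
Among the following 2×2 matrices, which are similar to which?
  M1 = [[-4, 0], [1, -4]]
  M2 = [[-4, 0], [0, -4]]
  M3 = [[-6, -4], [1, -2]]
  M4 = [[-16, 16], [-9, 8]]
2 classes: {M1, M3, M4}, {M2}

Characteristic polynomials: χ_{M1} = (x + 4)^2, χ_{M2} = (x + 4)^2, χ_{M3} = (x + 4)^2, χ_{M4} = (x + 4)^2.

{M1, M3, M4}: invariant factors (x + 4)^2.

{M2}: invariant factors x + 4, x + 4.

Matrices are similar if and only if their invariant-factor lists agree; the partition into similarity classes is {M1, M3, M4}, {M2}.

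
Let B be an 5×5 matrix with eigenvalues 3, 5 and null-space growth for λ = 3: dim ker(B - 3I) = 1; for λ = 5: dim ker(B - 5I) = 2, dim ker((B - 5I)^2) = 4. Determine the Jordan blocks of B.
λ = 3: successive nullity increments [1] count blocks of size ≥ k; block sizes are [1].
λ = 5: successive nullity increments [2, 2] count blocks of size ≥ k; block sizes are [2, 2].

Jordan blocks: (3, 1), (5, 2), (5, 2)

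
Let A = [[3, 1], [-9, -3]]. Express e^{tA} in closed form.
e^{tA} = [[3*t + 1, t], [-9*t, 1 - 3*t]]

A has Jordan form J = [[0, 1], [0, 0]] with A = PJP^{-1}, so e^{tA} = P e^{tJ} P^{-1}.

For a Jordan block J_k(λ), e^{tJ_k(λ)} = e^{λt} · (I + tN + t^2 N^2/2! + ... + t^{k-1} N^{k-1}/(k-1)!) where N is the nilpotent superdiagonal part.

Assembling the blocks and conjugating back gives the entries of e^{tA} as shown above.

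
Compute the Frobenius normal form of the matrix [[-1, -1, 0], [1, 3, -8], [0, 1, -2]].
R = [[0, 0, -4], [1, 0, -2], [0, 1, 0]]

The invariant factors of A (the non-unit diagonal entries of the Smith normal form of xI - A over ℚ[x]) are x^3 + 2x + 4, each dividing the next. The characteristic polynomial is their product, x^3 + 2x + 4.

The rational canonical form is the block-diagonal matrix of companion matrices C(f_i):
R = [[0, 0, -4], [1, 0, -2], [0, 1, 0]].

Note the characteristic polynomial does not split into linear factors over ℚ, so A has no Jordan form over ℚ; the rational canonical form exists over any field.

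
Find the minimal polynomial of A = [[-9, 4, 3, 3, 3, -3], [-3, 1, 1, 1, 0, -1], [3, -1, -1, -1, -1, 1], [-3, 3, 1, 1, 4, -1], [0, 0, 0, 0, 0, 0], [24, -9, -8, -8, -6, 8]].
m_A(x) = x^3

The characteristic polynomial factors as x^6. The minimal polynomial is ∏(x - λ)^{k_λ} where k_λ is the size of the largest Jordan block at λ.

For λ = 0: rank(A) = 3, and the largest Jordan block has size 3 (the smallest k with rank(A^k) = rank(A^(k+1))).

So m_A(x) = x^3.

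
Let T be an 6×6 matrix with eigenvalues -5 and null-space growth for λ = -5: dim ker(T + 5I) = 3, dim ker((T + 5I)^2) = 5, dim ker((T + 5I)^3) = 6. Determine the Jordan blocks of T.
Jordan blocks: (-5, 3), (-5, 2), (-5, 1)

λ = -5: successive nullity increments [3, 2, 1] count blocks of size ≥ k; block sizes are [3, 2, 1].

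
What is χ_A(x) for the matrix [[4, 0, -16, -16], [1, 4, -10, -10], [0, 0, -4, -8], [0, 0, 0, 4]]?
χ_A(x) = (x - 4)^3(x + 4)

xI - A = [[x - 4, 0, 16, 16], [-1, x - 4, 10, 10], [0, 0, x + 4, 8], [0, 0, 0, x - 4]].

Expanding det(xI - A) along the first row:
det(xI - A) = + (x - 4)·det([[x - 4, 10, 10], [0, x + 4, 8], [0, 0, x - 4]]) - (0)·det([[-1, 10, 10], [0, x + 4, 8], [0, 0, x - 4]]) + (16)·det([[-1, x - 4, 10], [0, 0, 8], [0, 0, x - 4]]) - (16)·det([[-1, x - 4, 10], [0, 0, x + 4], [0, 0, 0]]).

Evaluating gives χ_A(x) = x^4 - 8x^3 + 128x - 256 = (x - 4)^3(x + 4).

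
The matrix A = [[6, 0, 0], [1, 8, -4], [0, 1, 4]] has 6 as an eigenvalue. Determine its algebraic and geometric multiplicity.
algebraic multiplicity 3, geometric multiplicity 1

The characteristic polynomial is (x - 6)^3, so the factor x - 6 appears with exponent 3: the algebraic multiplicity is 3.

rank(A - 6I) = 2, so the eigenspace has dimension 3 - 2 = 1: the geometric multiplicity is 1.

Since 1 < 3, A is not diagonalizable.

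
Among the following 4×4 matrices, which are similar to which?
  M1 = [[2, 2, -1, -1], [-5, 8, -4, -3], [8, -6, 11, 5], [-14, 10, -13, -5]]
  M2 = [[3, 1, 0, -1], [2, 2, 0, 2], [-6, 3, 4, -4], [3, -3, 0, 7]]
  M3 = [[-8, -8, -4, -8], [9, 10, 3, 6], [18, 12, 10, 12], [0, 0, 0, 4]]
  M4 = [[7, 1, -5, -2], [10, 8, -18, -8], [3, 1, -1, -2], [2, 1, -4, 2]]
2 classes: {M1, M2, M4}, {M3}

Characteristic polynomials: χ_{M1} = (x - 4)^4, χ_{M2} = (x - 4)^4, χ_{M3} = (x - 4)^4, χ_{M4} = (x - 4)^4.

{M1, M2, M4}: invariant factors (x - 4)^2, (x - 4)^2.

{M3}: invariant factors x - 4, x - 4, (x - 4)^2.

Matrices are similar if and only if their invariant-factor lists agree; the partition into similarity classes is {M1, M2, M4}, {M3}.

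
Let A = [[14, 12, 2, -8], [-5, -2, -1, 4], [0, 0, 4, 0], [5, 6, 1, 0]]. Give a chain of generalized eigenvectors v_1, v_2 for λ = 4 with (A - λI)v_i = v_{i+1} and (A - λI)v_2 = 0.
v_1 = [[-3, 2, 0, -1]]^T, v_2 = [[2, -1, 0, 1]]^T

We seek v_1 ∈ ker((A - 4I)^2) \ ker(A - 4I), then set v_{i+1} = (A - 4I) v_i.

One such chain is v_1 = [[-3, 2, 0, -1]]^T, v_2 = [[2, -1, 0, 1]]^T. Check: (A - 4I) v_2 = [[0, 0, 0, 0]]^T = 0.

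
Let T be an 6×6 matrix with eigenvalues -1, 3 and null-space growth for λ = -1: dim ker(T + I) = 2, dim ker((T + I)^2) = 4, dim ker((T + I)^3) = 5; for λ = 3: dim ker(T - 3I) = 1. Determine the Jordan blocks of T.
λ = -1: successive nullity increments [2, 2, 1] count blocks of size ≥ k; block sizes are [3, 2].
λ = 3: successive nullity increments [1] count blocks of size ≥ k; block sizes are [1].

Jordan blocks: (-1, 3), (-1, 2), (3, 1)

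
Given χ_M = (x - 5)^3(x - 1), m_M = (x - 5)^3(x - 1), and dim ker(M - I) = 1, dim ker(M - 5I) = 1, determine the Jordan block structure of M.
Jordan blocks: (1, 1), (5, 3)

λ = 1: algebraic multiplicity 1 (exponent in χ_M), largest block size 1 (exponent in m_M), 1 block (geometric multiplicity). This forces block sizes [1].
λ = 5: algebraic multiplicity 3 (exponent in χ_M), largest block size 3 (exponent in m_M), 1 block (geometric multiplicity). This forces block sizes [3].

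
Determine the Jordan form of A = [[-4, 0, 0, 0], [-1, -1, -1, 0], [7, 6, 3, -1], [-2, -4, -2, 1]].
J = [[-4, 0, 0, 0], [0, 1, 1, 0], [0, 0, 1, 1], [0, 0, 0, 1]]

The characteristic polynomial is det(xI - A) = (x - 1)^3(x + 4), so the eigenvalues are -4 (algebraic multiplicity 1), 1 (algebraic multiplicity 3).

For λ = -4: algebraic multiplicity 1 gives one 1×1 block.

For λ = 1: rank(A - I) = 3, rank((A - I)^2) = 2, rank((A - I)^3) = 1. The eigenspace has dimension 4 - 3 = 1, so there is 1 Jordan block; the rank sequence gives block sizes [3].

Assembling the blocks gives the Jordan form J above.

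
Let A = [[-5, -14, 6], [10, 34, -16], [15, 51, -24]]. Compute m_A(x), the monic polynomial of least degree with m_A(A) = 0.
m_A(x) = x^2(x - 5)

The characteristic polynomial factors as x^2(x - 5). The minimal polynomial is ∏(x - λ)^{k_λ} where k_λ is the size of the largest Jordan block at λ.

For λ = 0: rank(A) = 2, and the largest Jordan block has size 2 (the smallest k with rank(A^k) = rank(A^(k+1))).
For λ = 5: rank(A - 5I) = 2, and the largest Jordan block has size 1 (the smallest k with rank((A - 5I)^k) = rank((A - 5I)^(k+1))).

So m_A(x) = x^2(x - 5).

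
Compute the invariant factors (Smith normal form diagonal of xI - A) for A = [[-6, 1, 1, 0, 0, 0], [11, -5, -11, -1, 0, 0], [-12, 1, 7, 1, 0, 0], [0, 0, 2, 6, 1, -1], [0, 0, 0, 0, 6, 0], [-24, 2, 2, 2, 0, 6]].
x - 6, (x - 6)^3(x + 5)^2

The Jordan structure of A has elementary divisors (x + 5)^2, (x - 6)^3, (x - 6). Arranging the block sizes at each eigenvalue in decreasing order and taking row products gives the invariant factors.

Invariant factors (smallest first, each dividing the next): x - 6, (x - 6)^3(x + 5)^2.

Check: the last factor (x - 6)^3(x + 5)^2 is the minimal polynomial, and the product (x - 6)^4(x + 5)^2 is the characteristic polynomial.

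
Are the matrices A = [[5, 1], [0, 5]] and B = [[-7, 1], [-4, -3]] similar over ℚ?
trace(A) = 10 but trace(B) = -10. The trace is a similarity invariant, so A and B are not similar.

No.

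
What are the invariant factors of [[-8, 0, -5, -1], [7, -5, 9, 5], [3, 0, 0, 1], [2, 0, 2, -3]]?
x + 5, (x + 3)^2(x + 5)

The Jordan structure of A has elementary divisors (x + 5), (x + 5), (x + 3)^2. Arranging the block sizes at each eigenvalue in decreasing order and taking row products gives the invariant factors.

Invariant factors (smallest first, each dividing the next): x + 5, (x + 3)^2(x + 5).

Check: the last factor (x + 3)^2(x + 5) is the minimal polynomial, and the product (x + 3)^2(x + 5)^2 is the characteristic polynomial.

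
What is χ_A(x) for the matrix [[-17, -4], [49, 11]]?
χ_A(x) = (x + 3)^2

xI - A = [[x + 17, 4], [-49, x - 11]].

Expanding det(xI - A) along the first row:
det(xI - A) = + (x + 17)·det([[x - 11]]) - (4)·det([[-49]]).

Evaluating gives χ_A(x) = x^2 + 6x + 9 = (x + 3)^2.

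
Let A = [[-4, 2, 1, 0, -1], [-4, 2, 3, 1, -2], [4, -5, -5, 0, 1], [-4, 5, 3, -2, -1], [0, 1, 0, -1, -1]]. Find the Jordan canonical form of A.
J = [[-2, 1, 0, 0, 0], [0, -2, 1, 0, 0], [0, 0, -2, 0, 0], [0, 0, 0, -2, 1], [0, 0, 0, 0, -2]]

The characteristic polynomial is det(xI - A) = (x + 2)^5, so the eigenvalues are -2 (algebraic multiplicity 5).

For λ = -2: rank(A + 2I) = 3, rank((A + 2I)^2) = 1, rank((A + 2I)^3) = 0. The eigenspace has dimension 5 - 3 = 2, so there are 2 Jordan blocks; the rank sequence gives block sizes [3, 2].

Assembling the blocks gives the Jordan form J above.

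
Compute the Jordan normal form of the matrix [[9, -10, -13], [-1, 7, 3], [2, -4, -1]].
The characteristic polynomial is det(xI - A) = (x - 5)^3, so the eigenvalues are 5 (algebraic multiplicity 3).

For λ = 5: rank(A - 5I) = 2, rank((A - 5I)^2) = 1, rank((A - 5I)^3) = 0. The eigenspace has dimension 3 - 2 = 1, so there is 1 Jordan block; the rank sequence gives block sizes [3].

Assembling the blocks gives the Jordan form J above.

J = [[5, 1, 0], [0, 5, 1], [0, 0, 5]]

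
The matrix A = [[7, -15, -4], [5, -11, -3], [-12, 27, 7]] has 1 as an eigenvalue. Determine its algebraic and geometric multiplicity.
The characteristic polynomial is (x - 1)^3, so the factor x - 1 appears with exponent 3: the algebraic multiplicity is 3.

rank(A - I) = 2, so the eigenspace has dimension 3 - 2 = 1: the geometric multiplicity is 1.

Since 1 < 3, A is not diagonalizable.

algebraic multiplicity 3, geometric multiplicity 1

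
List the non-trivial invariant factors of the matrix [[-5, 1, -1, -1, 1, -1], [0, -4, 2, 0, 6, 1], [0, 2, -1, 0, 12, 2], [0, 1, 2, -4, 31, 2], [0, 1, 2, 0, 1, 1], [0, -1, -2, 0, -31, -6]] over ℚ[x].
The Jordan structure of A has elementary divisors (x + 5)^2, (x + 5), (x + 4), x^2. Arranging the block sizes at each eigenvalue in decreasing order and taking row products gives the invariant factors.

Invariant factors (smallest first, each dividing the next): x + 5, x^2(x + 4)(x + 5)^2.

Check: the last factor x^2(x + 4)(x + 5)^2 is the minimal polynomial, and the product x^2(x + 4)(x + 5)^3 is the characteristic polynomial.

x + 5, x^2(x + 4)(x + 5)^2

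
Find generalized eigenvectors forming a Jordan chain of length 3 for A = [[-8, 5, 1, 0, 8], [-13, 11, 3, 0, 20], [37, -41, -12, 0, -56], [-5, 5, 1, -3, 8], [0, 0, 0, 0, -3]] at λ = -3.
We seek v_1 ∈ ker((A + 3I)^3) \ ker((A + 3I)^2), then set v_{i+1} = (A + 3I) v_i.

One such chain is v_1 = [[0, -1, 5, 0, 0]]^T, v_2 = [[0, 1, -4, 0, 0]]^T, v_3 = [[1, 2, -5, 1, 0]]^T. Check: (A + 3I) v_3 = [[0, 0, 0, 0, 0]]^T = 0.

v_1 = [[0, -1, 5, 0, 0]]^T, v_2 = [[0, 1, -4, 0, 0]]^T, v_3 = [[1, 2, -5, 1, 0]]^T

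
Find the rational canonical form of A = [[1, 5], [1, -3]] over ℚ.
The invariant factors of A (the non-unit diagonal entries of the Smith normal form of xI - A over ℚ[x]) are (x - 2)(x + 4), each dividing the next. The characteristic polynomial is their product, (x - 2)(x + 4).

The rational canonical form is the block-diagonal matrix of companion matrices C(f_i):
R = [[0, 8], [1, -2]].

R = [[0, 8], [1, -2]]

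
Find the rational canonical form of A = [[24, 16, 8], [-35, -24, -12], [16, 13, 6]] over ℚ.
The invariant factors of A (the non-unit diagonal entries of the Smith normal form of xI - A over ℚ[x]) are (x - 2)^3, each dividing the next. The characteristic polynomial is their product, (x - 2)^3.

The rational canonical form is the block-diagonal matrix of companion matrices C(f_i):
R = [[0, 0, 8], [1, 0, -12], [0, 1, 6]].

R = [[0, 0, 8], [1, 0, -12], [0, 1, 6]]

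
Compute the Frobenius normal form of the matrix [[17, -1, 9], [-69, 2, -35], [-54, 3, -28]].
The invariant factors of A (the non-unit diagonal entries of the Smith normal form of xI - A over ℚ[x]) are (x + 1)(x + 4)^2, each dividing the next. The characteristic polynomial is their product, (x + 1)(x + 4)^2.

The rational canonical form is the block-diagonal matrix of companion matrices C(f_i):
R = [[0, 0, -16], [1, 0, -24], [0, 1, -9]].

R = [[0, 0, -16], [1, 0, -24], [0, 1, -9]]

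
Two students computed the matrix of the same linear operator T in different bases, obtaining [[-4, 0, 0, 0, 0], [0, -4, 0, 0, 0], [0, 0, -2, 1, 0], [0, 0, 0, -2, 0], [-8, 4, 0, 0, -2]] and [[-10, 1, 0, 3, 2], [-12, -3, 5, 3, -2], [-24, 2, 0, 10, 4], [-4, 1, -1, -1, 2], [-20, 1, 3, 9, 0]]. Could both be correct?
No.

Both have characteristic polynomial (x + 2)^3(x + 4)^2, but the minimal polynomial of A is (x + 2)^2(x + 4) while the minimal polynomial of B is (x + 2)^2(x + 4)^2. The minimal polynomial is a similarity invariant, so A and B are not similar.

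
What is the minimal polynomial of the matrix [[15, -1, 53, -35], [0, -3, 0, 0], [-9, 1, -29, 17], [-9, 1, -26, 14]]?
The characteristic polynomial factors as (x - 6)(x + 3)^3. The minimal polynomial is ∏(x - λ)^{k_λ} where k_λ is the size of the largest Jordan block at λ.

For λ = -3: rank(A + 3I) = 2, and the largest Jordan block has size 2 (the smallest k with rank((A + 3I)^k) = rank((A + 3I)^(k+1))).
For λ = 6: rank(A - 6I) = 3, and the largest Jordan block has size 1 (the smallest k with rank((A - 6I)^k) = rank((A - 6I)^(k+1))).

So m_A(x) = (x - 6)(x + 3)^2.

m_A(x) = (x - 6)(x + 3)^2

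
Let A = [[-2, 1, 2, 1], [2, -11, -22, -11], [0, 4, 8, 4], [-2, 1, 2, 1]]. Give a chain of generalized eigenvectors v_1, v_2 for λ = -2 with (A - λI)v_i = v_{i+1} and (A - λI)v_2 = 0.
v_1 = [[-2, 7, -2, -2]]^T, v_2 = [[1, -1, 0, 1]]^T

We seek v_1 ∈ ker((A + 2I)^2) \ ker(A + 2I), then set v_{i+1} = (A + 2I) v_i.

One such chain is v_1 = [[-2, 7, -2, -2]]^T, v_2 = [[1, -1, 0, 1]]^T. Check: (A + 2I) v_2 = [[0, 0, 0, 0]]^T = 0.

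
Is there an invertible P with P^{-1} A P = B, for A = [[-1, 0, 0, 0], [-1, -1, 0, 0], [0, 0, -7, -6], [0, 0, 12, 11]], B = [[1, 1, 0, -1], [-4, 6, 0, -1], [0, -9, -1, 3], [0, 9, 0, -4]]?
Yes.

Two matrices over a field are similar if and only if they have the same invariant factors.

Both A and B have characteristic polynomial (x - 5)(x + 1)^3 and minimal polynomial (x - 5)(x + 1)^2. Computing further, both have invariant factors x + 1, (x - 5)(x + 1)^2. Hence A and B are similar.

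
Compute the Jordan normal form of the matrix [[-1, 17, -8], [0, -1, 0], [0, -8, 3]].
The characteristic polynomial is det(xI - A) = (x - 3)(x + 1)^2, so the eigenvalues are -1 (algebraic multiplicity 2), 3 (algebraic multiplicity 1).

For λ = -1: rank(A + I) = 2, rank((A + I)^2) = 1. The eigenspace has dimension 3 - 2 = 1, so there is 1 Jordan block; the rank sequence gives block sizes [2].

For λ = 3: algebraic multiplicity 1 gives one 1×1 block.

Assembling the blocks gives the Jordan form J above.

J = [[-1, 1, 0], [0, -1, 0], [0, 0, 3]]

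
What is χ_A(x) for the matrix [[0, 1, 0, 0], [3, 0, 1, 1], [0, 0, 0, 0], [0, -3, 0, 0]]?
xI - A = [[x, -1, 0, 0], [-3, x, -1, -1], [0, 0, x, 0], [0, 3, 0, x]].

Expanding det(xI - A) along the first row:
det(xI - A) = + (x)·det([[x, -1, -1], [0, x, 0], [3, 0, x]]) - (-1)·det([[-3, -1, -1], [0, x, 0], [0, 0, x]]) + (0)·det([[-3, x, -1], [0, 0, 0], [0, 3, x]]) - (0)·det([[-3, x, -1], [0, 0, x], [0, 3, 0]]).

Evaluating gives χ_A(x) = x^4.

χ_A(x) = x^4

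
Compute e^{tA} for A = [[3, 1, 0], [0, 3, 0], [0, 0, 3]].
e^{tA} = [[e^{3*t}, t*e^{3*t}, 0], [0, e^{3*t}, 0], [0, 0, e^{3*t}]]

A has Jordan form J = [[3, 1, 0], [0, 3, 0], [0, 0, 3]] with A = PJP^{-1}, so e^{tA} = P e^{tJ} P^{-1}.

For a Jordan block J_k(λ), e^{tJ_k(λ)} = e^{λt} · (I + tN + t^2 N^2/2! + ... + t^{k-1} N^{k-1}/(k-1)!) where N is the nilpotent superdiagonal part.

Assembling the blocks and conjugating back gives the entries of e^{tA} as shown above.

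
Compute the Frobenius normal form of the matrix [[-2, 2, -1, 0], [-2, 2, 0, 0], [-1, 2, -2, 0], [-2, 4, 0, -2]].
R = [[-2, 0, 0, 0], [0, 0, 0, 2], [0, 1, 0, 1], [0, 0, 1, -2]]

The invariant factors of A (the non-unit diagonal entries of the Smith normal form of xI - A over ℚ[x]) are x + 2, (x - 1)(x + 1)(x + 2), each dividing the next. The characteristic polynomial is their product, (x - 1)(x + 1)(x + 2)^2.

The rational canonical form is the block-diagonal matrix of companion matrices C(f_i):
R = [[-2, 0, 0, 0], [0, 0, 0, 2], [0, 1, 0, 1], [0, 0, 1, -2]].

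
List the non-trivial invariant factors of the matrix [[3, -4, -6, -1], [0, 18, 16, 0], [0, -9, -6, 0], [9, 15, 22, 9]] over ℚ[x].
The Jordan structure of A has elementary divisors (x - 6)^3, (x - 6). Arranging the block sizes at each eigenvalue in decreasing order and taking row products gives the invariant factors.

Invariant factors (smallest first, each dividing the next): x - 6, (x - 6)^3.

Check: the last factor (x - 6)^3 is the minimal polynomial, and the product (x - 6)^4 is the characteristic polynomial.

x - 6, (x - 6)^3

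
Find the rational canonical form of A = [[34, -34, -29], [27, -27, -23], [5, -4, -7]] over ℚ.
The invariant factors of A (the non-unit diagonal entries of the Smith normal form of xI - A over ℚ[x]) are x^3 + 4x + 1, each dividing the next. The characteristic polynomial is their product, x^3 + 4x + 1.

The rational canonical form is the block-diagonal matrix of companion matrices C(f_i):
R = [[0, 0, -1], [1, 0, -4], [0, 1, 0]].

Note the characteristic polynomial does not split into linear factors over ℚ, so A has no Jordan form over ℚ; the rational canonical form exists over any field.

R = [[0, 0, -1], [1, 0, -4], [0, 1, 0]]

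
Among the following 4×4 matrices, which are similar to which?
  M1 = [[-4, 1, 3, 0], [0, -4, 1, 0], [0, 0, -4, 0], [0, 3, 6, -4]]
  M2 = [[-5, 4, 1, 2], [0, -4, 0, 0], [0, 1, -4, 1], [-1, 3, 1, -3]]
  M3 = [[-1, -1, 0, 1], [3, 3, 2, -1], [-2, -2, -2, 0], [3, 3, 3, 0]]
2 classes: {M1, M2}, {M3}

Characteristic polynomials: χ_{M1} = (x + 4)^4, χ_{M2} = (x + 4)^4, χ_{M3} = x^4.

{M1, M2}: invariant factors x + 4, (x + 4)^3.

{M3}: invariant factors x, x^3.

Matrices are similar if and only if their invariant-factor lists agree; the partition into similarity classes is {M1, M2}, {M3}.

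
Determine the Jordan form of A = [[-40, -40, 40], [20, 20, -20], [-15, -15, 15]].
J = [[-5, 0, 0], [0, 0, 0], [0, 0, 0]]

The characteristic polynomial is det(xI - A) = x^2(x + 5), so the eigenvalues are -5 (algebraic multiplicity 1), 0 (algebraic multiplicity 2).

For λ = -5: algebraic multiplicity 1 gives one 1×1 block.

For λ = 0: rank(A) = 1. The eigenspace has dimension 3 - 1 = 2, so there are 2 Jordan blocks; the rank sequence gives block sizes [1, 1].

Assembling the blocks gives the Jordan form J above.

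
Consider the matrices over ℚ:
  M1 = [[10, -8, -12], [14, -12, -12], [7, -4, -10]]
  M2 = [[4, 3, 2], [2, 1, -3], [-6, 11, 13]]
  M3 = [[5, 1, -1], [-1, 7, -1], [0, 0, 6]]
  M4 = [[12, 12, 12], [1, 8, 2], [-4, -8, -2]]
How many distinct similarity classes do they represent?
Characteristic polynomials: χ_{M1} = (x + 4)^3, χ_{M2} = (x - 6)^3, χ_{M3} = (x - 6)^3, χ_{M4} = (x - 6)^3.

{M1}: invariant factors x + 4, (x + 4)^2.

{M2}: invariant factors (x - 6)^3.

{M3, M4}: invariant factors x - 6, (x - 6)^2.

Matrices are similar if and only if their invariant-factor lists agree; the partition into similarity classes is {M1}, {M2}, {M3, M4}.

3 classes: {M1}, {M2}, {M3, M4}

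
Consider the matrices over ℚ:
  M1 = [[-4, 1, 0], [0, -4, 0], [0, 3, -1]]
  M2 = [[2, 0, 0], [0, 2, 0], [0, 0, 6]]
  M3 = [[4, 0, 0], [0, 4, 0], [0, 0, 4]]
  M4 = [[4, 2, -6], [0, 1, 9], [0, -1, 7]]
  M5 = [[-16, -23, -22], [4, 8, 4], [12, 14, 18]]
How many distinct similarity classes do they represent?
5 classes: {M1}, {M2}, {M3}, {M4}, {M5}

Characteristic polynomials: χ_{M1} = (x + 1)(x + 4)^2, χ_{M2} = (x - 6)(x - 2)^2, χ_{M3} = (x - 4)^3, χ_{M4} = (x - 4)^3, χ_{M5} = (x - 6)(x - 2)^2.

{M1}: invariant factors (x + 1)(x + 4)^2.

{M2}: invariant factors x - 2, (x - 6)(x - 2).

{M3}: invariant factors x - 4, x - 4, x - 4.

{M4}: invariant factors x - 4, (x - 4)^2.

{M5}: invariant factors (x - 6)(x - 2)^2.

Matrices are similar if and only if their invariant-factor lists agree; the partition into similarity classes is {M1}, {M2}, {M3}, {M4}, {M5}.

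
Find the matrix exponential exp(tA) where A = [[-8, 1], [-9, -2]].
e^{tA} = [[(1 - 3*t)*e^{-5*t}, t*e^{-5*t}], [-9*t*e^{-5*t}, (3*t + 1)*e^{-5*t}]]

A has Jordan form J = [[-5, 1], [0, -5]] with A = PJP^{-1}, so e^{tA} = P e^{tJ} P^{-1}.

For a Jordan block J_k(λ), e^{tJ_k(λ)} = e^{λt} · (I + tN + t^2 N^2/2! + ... + t^{k-1} N^{k-1}/(k-1)!) where N is the nilpotent superdiagonal part.

Assembling the blocks and conjugating back gives the entries of e^{tA} as shown above.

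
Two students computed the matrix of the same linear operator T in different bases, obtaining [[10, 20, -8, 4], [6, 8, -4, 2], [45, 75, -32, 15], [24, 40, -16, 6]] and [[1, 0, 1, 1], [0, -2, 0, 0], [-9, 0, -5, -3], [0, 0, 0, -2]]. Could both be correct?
Two matrices over a field are similar if and only if they have the same invariant factors.

Both A and B have characteristic polynomial (x + 2)^4 and minimal polynomial (x + 2)^2. Computing further, both have invariant factors x + 2, x + 2, (x + 2)^2. Hence A and B are similar.

Yes.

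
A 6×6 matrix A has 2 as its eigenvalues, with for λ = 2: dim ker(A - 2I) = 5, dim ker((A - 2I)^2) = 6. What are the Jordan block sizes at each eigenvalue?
Jordan blocks: (2, 2), (2, 1), (2, 1), (2, 1), (2, 1)

λ = 2: successive nullity increments [5, 1] count blocks of size ≥ k; block sizes are [2, 1, 1, 1, 1].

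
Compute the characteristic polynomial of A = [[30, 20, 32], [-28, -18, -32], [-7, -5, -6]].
xI - A = [[x - 30, -20, -32], [28, x + 18, 32], [7, 5, x + 6]].

Expanding det(xI - A) along the first row:
det(xI - A) = + (x - 30)·det([[x + 18, 32], [5, x + 6]]) - (-20)·det([[28, 32], [7, x + 6]]) + (-32)·det([[28, x + 18], [7, 5]]).

Evaluating gives χ_A(x) = x^3 - 6x^2 + 12x - 8 = (x - 2)^3.

χ_A(x) = (x - 2)^3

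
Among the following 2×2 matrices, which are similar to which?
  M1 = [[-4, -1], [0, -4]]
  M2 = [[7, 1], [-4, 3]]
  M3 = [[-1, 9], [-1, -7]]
2 classes: {M1, M3}, {M2}

Characteristic polynomials: χ_{M1} = (x + 4)^2, χ_{M2} = (x - 5)^2, χ_{M3} = (x + 4)^2.

{M1, M3}: invariant factors (x + 4)^2.

{M2}: invariant factors (x - 5)^2.

Matrices are similar if and only if their invariant-factor lists agree; the partition into similarity classes is {M1, M3}, {M2}.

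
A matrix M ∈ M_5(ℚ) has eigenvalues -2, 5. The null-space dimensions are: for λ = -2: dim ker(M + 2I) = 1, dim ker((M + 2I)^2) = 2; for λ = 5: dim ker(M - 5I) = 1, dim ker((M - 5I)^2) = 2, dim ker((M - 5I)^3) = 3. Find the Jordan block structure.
λ = -2: successive nullity increments [1, 1] count blocks of size ≥ k; block sizes are [2].
λ = 5: successive nullity increments [1, 1, 1] count blocks of size ≥ k; block sizes are [3].

Jordan blocks: (-2, 2), (5, 3)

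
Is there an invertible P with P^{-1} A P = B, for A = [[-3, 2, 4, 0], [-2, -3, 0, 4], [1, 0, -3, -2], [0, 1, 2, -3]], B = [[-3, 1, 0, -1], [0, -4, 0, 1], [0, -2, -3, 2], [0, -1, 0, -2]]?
Both have characteristic polynomial (x + 3)^4 and minimal polynomial (x + 3)^2. But rank(A + 3I) = 2 for A while rank(B + 3I) = 1 for B, so the number of Jordan blocks at λ = -3 differs. A and B are not similar.

No.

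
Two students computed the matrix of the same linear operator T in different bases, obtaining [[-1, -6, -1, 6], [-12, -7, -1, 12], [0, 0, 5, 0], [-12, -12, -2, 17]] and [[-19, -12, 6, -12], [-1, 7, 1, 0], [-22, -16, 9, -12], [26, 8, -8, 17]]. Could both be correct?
Yes.

Two matrices over a field are similar if and only if they have the same invariant factors.

Both A and B have characteristic polynomial (x - 5)^3(x + 1) and minimal polynomial (x - 5)^2(x + 1). Computing further, both have invariant factors x - 5, (x - 5)^2(x + 1). Hence A and B are similar.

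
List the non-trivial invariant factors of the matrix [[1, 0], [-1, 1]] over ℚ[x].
(x - 1)^2

The Jordan structure of A has elementary divisors (x - 1)^2. Arranging the block sizes at each eigenvalue in decreasing order and taking row products gives the invariant factors.

Invariant factors (smallest first, each dividing the next): (x - 1)^2.

Check: the last factor (x - 1)^2 is the minimal polynomial, and the product (x - 1)^2 is the characteristic polynomial.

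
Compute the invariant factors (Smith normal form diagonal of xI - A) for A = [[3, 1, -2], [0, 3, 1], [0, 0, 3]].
The Jordan structure of A has elementary divisors (x - 3)^3. Arranging the block sizes at each eigenvalue in decreasing order and taking row products gives the invariant factors.

Invariant factors (smallest first, each dividing the next): (x - 3)^3.

Check: the last factor (x - 3)^3 is the minimal polynomial, and the product (x - 3)^3 is the characteristic polynomial.

(x - 3)^3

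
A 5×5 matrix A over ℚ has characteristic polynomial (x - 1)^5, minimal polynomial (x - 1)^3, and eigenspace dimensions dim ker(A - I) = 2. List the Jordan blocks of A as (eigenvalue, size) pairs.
Jordan blocks: (1, 3), (1, 2)

λ = 1: algebraic multiplicity 5 (exponent in χ_A), largest block size 3 (exponent in m_A), 2 blocks (geometric multiplicity). These force block sizes [3, 2].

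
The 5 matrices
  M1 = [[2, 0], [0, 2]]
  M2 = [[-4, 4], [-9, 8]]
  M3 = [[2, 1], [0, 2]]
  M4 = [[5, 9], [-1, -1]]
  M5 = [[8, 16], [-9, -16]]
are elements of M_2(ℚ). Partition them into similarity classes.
Characteristic polynomials: χ_{M1} = (x - 2)^2, χ_{M2} = (x - 2)^2, χ_{M3} = (x - 2)^2, χ_{M4} = (x - 2)^2, χ_{M5} = (x + 4)^2.

{M1}: invariant factors x - 2, x - 2.

{M2, M3, M4}: invariant factors (x - 2)^2.

{M5}: invariant factors (x + 4)^2.

Matrices are similar if and only if their invariant-factor lists agree; the partition into similarity classes is {M1}, {M2, M3, M4}, {M5}.

3 classes: {M1}, {M2, M3, M4}, {M5}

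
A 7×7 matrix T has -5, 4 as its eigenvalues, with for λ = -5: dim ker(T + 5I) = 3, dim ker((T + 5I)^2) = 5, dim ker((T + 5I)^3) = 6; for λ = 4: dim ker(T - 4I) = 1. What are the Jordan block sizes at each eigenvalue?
Jordan blocks: (-5, 3), (-5, 2), (-5, 1), (4, 1)

λ = -5: successive nullity increments [3, 2, 1] count blocks of size ≥ k; block sizes are [3, 2, 1].
λ = 4: successive nullity increments [1] count blocks of size ≥ k; block sizes are [1].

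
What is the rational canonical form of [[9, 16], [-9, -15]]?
R = [[0, -9], [1, -6]]

The invariant factors of A (the non-unit diagonal entries of the Smith normal form of xI - A over ℚ[x]) are (x + 3)^2, each dividing the next. The characteristic polynomial is their product, (x + 3)^2.

The rational canonical form is the block-diagonal matrix of companion matrices C(f_i):
R = [[0, -9], [1, -6]].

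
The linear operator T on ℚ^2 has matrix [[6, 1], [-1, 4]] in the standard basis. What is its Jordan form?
J = [[5, 1], [0, 5]]

The characteristic polynomial is det(xI - A) = (x - 5)^2, so the eigenvalues are 5 (algebraic multiplicity 2).

For λ = 5: rank(A - 5I) = 1, rank((A - 5I)^2) = 0. The eigenspace has dimension 2 - 1 = 1, so there is 1 Jordan block; the rank sequence gives block sizes [2].

Assembling the blocks gives the Jordan form J above.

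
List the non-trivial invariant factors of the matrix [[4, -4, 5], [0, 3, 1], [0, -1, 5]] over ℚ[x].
The Jordan structure of A has elementary divisors (x - 4)^3. Arranging the block sizes at each eigenvalue in decreasing order and taking row products gives the invariant factors.

Invariant factors (smallest first, each dividing the next): (x - 4)^3.

Check: the last factor (x - 4)^3 is the minimal polynomial, and the product (x - 4)^3 is the characteristic polynomial.

(x - 4)^3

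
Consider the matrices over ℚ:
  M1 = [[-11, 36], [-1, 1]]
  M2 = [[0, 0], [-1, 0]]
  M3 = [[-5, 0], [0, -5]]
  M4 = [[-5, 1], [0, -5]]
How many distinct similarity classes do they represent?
3 classes: {M1, M4}, {M2}, {M3}

Characteristic polynomials: χ_{M1} = (x + 5)^2, χ_{M2} = x^2, χ_{M3} = (x + 5)^2, χ_{M4} = (x + 5)^2.

{M1, M4}: invariant factors (x + 5)^2.

{M2}: invariant factors x^2.

{M3}: invariant factors x + 5, x + 5.

Matrices are similar if and only if their invariant-factor lists agree; the partition into similarity classes is {M1, M4}, {M2}, {M3}.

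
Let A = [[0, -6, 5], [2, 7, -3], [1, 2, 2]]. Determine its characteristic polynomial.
χ_A(x) = (x - 3)^3

xI - A = [[x, 6, -5], [-2, x - 7, 3], [-1, -2, x - 2]].

Expanding det(xI - A) along the first row:
det(xI - A) = + (x)·det([[x - 7, 3], [-2, x - 2]]) - (6)·det([[-2, 3], [-1, x - 2]]) + (-5)·det([[-2, x - 7], [-1, -2]]).

Evaluating gives χ_A(x) = x^3 - 9x^2 + 27x - 27 = (x - 3)^3.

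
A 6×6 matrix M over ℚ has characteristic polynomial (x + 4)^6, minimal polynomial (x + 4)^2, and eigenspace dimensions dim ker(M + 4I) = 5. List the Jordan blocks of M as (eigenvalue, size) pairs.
λ = -4: algebraic multiplicity 6 (exponent in χ_M), largest block size 2 (exponent in m_M), 5 blocks (geometric multiplicity). These force block sizes [2, 1, 1, 1, 1].

Jordan blocks: (-4, 2), (-4, 1), (-4, 1), (-4, 1), (-4, 1)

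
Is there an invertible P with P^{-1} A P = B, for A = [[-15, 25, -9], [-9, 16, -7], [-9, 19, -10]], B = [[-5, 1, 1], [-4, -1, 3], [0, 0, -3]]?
Yes.

Two matrices over a field are similar if and only if they have the same invariant factors.

Both A and B have characteristic polynomial (x + 3)^3 and minimal polynomial (x + 3)^3. Computing further, both have invariant factors (x + 3)^3. Hence A and B are similar.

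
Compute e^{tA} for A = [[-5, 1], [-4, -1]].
A has Jordan form J = [[-3, 1], [0, -3]] with A = PJP^{-1}, so e^{tA} = P e^{tJ} P^{-1}.

For a Jordan block J_k(λ), e^{tJ_k(λ)} = e^{λt} · (I + tN + t^2 N^2/2! + ... + t^{k-1} N^{k-1}/(k-1)!) where N is the nilpotent superdiagonal part.

Assembling the blocks and conjugating back gives the entries of e^{tA} as shown above.

e^{tA} = [[(1 - 2*t)*e^{-3*t}, t*e^{-3*t}], [-4*t*e^{-3*t}, (2*t + 1)*e^{-3*t}]]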